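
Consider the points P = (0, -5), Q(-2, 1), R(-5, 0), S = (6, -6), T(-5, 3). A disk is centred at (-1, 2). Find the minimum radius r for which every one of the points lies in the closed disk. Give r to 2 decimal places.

The required radius is the distance from (-1, 2) to the farthest point.
Squared distances: 50, 2, 20, 113, 17.
Maximum is 113, attained at S.
r = √113 ≈ 10.63.

10.63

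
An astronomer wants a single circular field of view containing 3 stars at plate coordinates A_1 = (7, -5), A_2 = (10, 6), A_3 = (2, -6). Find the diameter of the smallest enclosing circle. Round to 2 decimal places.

14.42

Side lengths²: A_1A_2² = 130, A_1A_3² = 26, A_2A_3² = 208.
Since A_2A_3² = 208 ≥ 130 + 26 = 156, the angle opposite A_2A_3 is not acute, so the smallest enclosing circle has A_2A_3 as diameter.
Centre = midpoint of A_2A_3 = (6, 0), r² = 208/4 = 52.
Diameter = 2r = 2√52 ≈ 14.42.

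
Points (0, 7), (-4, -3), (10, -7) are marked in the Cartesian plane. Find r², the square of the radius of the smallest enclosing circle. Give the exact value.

113738/1521

Call the three points A, B, C in the order given.
Side lengths²: AB² = 116, AC² = 296, BC² = 212.
Since AC² = 296 < 212 + 116 = 328, the triangle is acute, so the smallest enclosing circle is the circumcircle.
Circumcentre = (167/39, -20/39), r² = 113738/1521.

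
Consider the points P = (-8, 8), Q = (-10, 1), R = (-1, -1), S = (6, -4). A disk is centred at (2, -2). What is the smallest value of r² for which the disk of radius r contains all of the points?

The required radius is the distance from (2, -2) to the farthest point.
Squared distances: 200, 153, 10, 20.
Maximum is 200, attained at P.

200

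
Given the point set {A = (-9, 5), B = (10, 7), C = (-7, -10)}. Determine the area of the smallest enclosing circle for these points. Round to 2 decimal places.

454.31

Side lengths²: AB² = 365, AC² = 229, BC² = 578.
Since BC² = 578 < 365 + 229 = 594, the triangle is acute, so the smallest enclosing circle is the circumcircle.
Circumcentre = (43/34, -43/34), r² = 83585/578.
Area = π·r² = π·83585/578 ≈ 454.31.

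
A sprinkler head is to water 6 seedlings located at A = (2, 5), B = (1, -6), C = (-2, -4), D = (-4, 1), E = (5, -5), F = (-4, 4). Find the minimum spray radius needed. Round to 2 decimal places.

A smallest enclosing disk is always determined by at most three of the input points on its boundary.
The farthest pair is E–F with squared distance 162. The circle on this segment as diameter has centre (0.5, -0.5) and r² = 162/4 = 40.5.
Check A: distance² to centre = 32.5 ≤ 40.5, so it lies inside.
All remaining points lie in this disk, and no smaller disk contains both endpoints, so this is the minimum enclosing circle.
r = √(40.5) ≈ 6.36.

6.36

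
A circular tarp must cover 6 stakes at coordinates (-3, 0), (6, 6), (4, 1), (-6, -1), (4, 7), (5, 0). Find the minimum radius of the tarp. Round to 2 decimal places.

6.95

By Welzl's lemma the MEC is supported by two points (diametrically opposite) or three points (on a circumcircle).
The farthest pair is (6, 6)–(-6, -1) with squared distance 193. The circle on this segment as diameter has centre (0, 2.5) and r² = 193/4 = 48.25.
Check (-3, 0): distance² to centre = 15.25 ≤ 48.25, so it lies inside.
All remaining points lie in this disk, and no smaller disk contains both endpoints, so this is the minimum enclosing circle.
r = √(48.25) ≈ 6.95.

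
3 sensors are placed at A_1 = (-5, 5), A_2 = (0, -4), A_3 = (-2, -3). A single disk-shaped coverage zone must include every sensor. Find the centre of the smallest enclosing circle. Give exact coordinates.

Side lengths²: A_1A_2² = 106, A_1A_3² = 73, A_2A_3² = 5.
Since A_1A_2² = 106 ≥ 73 + 5 = 78, the angle opposite A_1A_2 is not acute, so the smallest enclosing circle has A_1A_2 as diameter.
Centre = midpoint of A_1A_2 = (-2.5, 0.5), r² = 106/4 = 26.5.
Centre = (-2.5, 0.5).

(-2.5, 0.5)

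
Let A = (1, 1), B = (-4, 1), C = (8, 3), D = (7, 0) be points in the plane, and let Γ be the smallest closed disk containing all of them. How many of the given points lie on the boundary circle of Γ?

2

A smallest enclosing disk is always determined by at most three of the input points on its boundary.
The farthest pair is B–C with squared distance 148. The circle on this segment as diameter has centre (2, 2) and r² = 148/4 = 37.
Check A: distance² to centre = 2 ≤ 37, so it lies inside.
All remaining points lie in this disk, and no smaller disk contains both endpoints, so this is the minimum enclosing circle.
The points at distance exactly r from the centre are B, C — 2 points.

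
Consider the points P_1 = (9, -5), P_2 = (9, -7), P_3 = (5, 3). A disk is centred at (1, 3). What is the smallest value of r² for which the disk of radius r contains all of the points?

The required radius is the distance from (1, 3) to the farthest point.
Squared distances: 128, 164, 16.
Maximum is 164, attained at P_2.

164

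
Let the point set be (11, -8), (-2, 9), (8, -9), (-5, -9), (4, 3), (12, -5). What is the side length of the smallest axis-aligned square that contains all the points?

18

The bounding box has width 17 and height 18.
An axis-aligned square enclosing the set must have side ≥ max(width, height).
So the minimum side is max(17, 18) = 18.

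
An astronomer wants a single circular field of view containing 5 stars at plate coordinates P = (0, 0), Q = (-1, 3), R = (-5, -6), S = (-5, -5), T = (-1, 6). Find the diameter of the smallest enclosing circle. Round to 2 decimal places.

A smallest enclosing disk is always determined by at most three of the input points on its boundary.
The farthest pair is R–T with squared distance 160. The circle on this segment as diameter has centre (-3, 0) and r² = 160/4 = 40.
Check P: distance² to centre = 9 ≤ 40, so it lies inside.
All remaining points lie in this disk, and no smaller disk contains both endpoints, so this is the minimum enclosing circle.
Diameter = 2r = 2√40 ≈ 12.65.

12.65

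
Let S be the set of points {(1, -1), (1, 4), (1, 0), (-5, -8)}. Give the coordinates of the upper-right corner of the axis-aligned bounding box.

(1, 4)

x-range [-5, 1], y-range [-8, 4].
The upper-right corner is (1, 4).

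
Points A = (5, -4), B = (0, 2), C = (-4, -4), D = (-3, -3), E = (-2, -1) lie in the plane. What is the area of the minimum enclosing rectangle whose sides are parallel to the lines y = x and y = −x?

In coordinates u = x + y, v = x − y the rectangle is axis-aligned; the map (x,y)→(u,v) scales areas by 2.
u-values: 1, 2, -8, -6, -3; range = 2 − (-8) = 10.
v-values: 9, -2, 0, 0, -1; range = 9 − (-2) = 11.
Area = (10 × 11) / 2 = 55.

55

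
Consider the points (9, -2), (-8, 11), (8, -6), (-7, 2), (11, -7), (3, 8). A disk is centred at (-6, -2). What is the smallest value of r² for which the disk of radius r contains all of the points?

314

The required radius is the distance from (-6, -2) to the farthest point.
Squared distances: 225, 173, 212, 17, 314, 181.
Maximum is 314, attained at (11, -7).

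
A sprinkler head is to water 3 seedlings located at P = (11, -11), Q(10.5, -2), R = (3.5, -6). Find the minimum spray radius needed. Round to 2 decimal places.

5.04

Side lengths²: PQ² = 81.25, PR² = 81.25, QR² = 65.
Since PR² = 81.25 < 81.25 + 65 = 146.25, the triangle is acute, so the smallest enclosing circle is the circumcircle.
Circumcentre = (8.5, -6.625), r² = 25.390625.
r = √(25.390625) ≈ 5.04.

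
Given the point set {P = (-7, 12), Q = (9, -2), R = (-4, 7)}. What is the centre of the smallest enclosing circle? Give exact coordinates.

(1, 5)

Side lengths²: PQ² = 452, PR² = 34, QR² = 250.
Since PQ² = 452 ≥ 250 + 34 = 284, the angle opposite PQ is not acute, so the smallest enclosing circle has PQ as diameter.
Centre = midpoint of PQ = (1, 5), r² = 452/4 = 113.
Centre = (1, 5).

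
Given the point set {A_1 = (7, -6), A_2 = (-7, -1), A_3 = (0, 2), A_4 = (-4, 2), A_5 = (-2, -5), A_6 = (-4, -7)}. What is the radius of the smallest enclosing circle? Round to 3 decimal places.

The minimum enclosing circle of a finite set is fixed by two of the points (as a diameter) or three (as a circumcircle).
The farthest pair is A_1–A_2 with squared distance 221. The circle on this segment as diameter has centre (0, -3.5) and r² = 221/4 = 55.25.
Check A_3: distance² to centre = 30.25 ≤ 55.25, so it lies inside.
All remaining points lie in this disk, and no smaller disk contains both endpoints, so this is the minimum enclosing circle.
r = √(55.25) ≈ 7.433.

7.433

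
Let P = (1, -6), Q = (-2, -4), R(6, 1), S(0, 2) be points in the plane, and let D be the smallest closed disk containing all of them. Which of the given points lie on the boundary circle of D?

By Welzl's lemma the MEC is supported by two points (diametrically opposite) or three points (on a circumcircle).
The farthest pair is Q–R with squared distance 89. The circle on this segment as diameter has centre (2, -1.5) and r² = 89/4 = 22.25.
Check P: distance² to centre = 21.25 ≤ 22.25, so it lies inside.
All remaining points lie in this disk, and no smaller disk contains both endpoints, so this is the minimum enclosing circle.
The points at distance exactly r from the centre are Q, R — 2 points.

Q, R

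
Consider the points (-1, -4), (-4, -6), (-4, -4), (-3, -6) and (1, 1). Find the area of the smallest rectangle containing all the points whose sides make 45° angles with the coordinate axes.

In coordinates u = x + y, v = x − y the rectangle is axis-aligned; the map (x,y)→(u,v) scales areas by 2.
u-values: -5, -10, -8, -9, 2; range = 2 − (-10) = 12.
v-values: 3, 2, 0, 3, 0; range = 3 − 0 = 3.
Area = (12 × 3) / 2 = 18.

18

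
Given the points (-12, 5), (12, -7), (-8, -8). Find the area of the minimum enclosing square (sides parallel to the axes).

576

The bounding box has width 24 and height 13.
An axis-aligned square enclosing the set must have side ≥ max(width, height).
So the minimum side is max(24, 13) = 24.
Area = 24² = 576.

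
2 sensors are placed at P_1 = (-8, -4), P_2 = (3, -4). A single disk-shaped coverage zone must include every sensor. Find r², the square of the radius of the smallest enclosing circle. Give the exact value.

30.25

The smallest circle enclosing two points has them as diameter endpoints.
Centre = midpoint = (-2.5, -4); r² = |P_1P_2|²/4 = 121/4 = 30.25.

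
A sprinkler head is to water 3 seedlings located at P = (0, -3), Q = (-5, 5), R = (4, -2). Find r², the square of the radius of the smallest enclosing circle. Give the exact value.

32.5

Side lengths²: PQ² = 89, PR² = 17, QR² = 130.
Since QR² = 130 ≥ 89 + 17 = 106, the angle opposite QR is not acute, so the smallest enclosing circle has QR as diameter.
Centre = midpoint of QR = (-0.5, 1.5), r² = 130/4 = 32.5.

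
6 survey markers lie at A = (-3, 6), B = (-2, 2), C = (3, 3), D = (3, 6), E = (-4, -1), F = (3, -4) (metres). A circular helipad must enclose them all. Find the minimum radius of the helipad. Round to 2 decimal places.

The farthest pair is A–F with squared distance 136. The circle on this segment as diameter has centre (0, 1) and r² = 136/4 = 34.
Check B: distance² to centre = 5 ≤ 34, so it lies inside.
All remaining points lie in this disk, and no smaller disk contains both endpoints, so this is the minimum enclosing circle.
r = √34 ≈ 5.83.

5.83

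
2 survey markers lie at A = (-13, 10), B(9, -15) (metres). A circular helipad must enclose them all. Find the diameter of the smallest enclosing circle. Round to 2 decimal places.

33.30

The smallest circle enclosing two points has them as diameter endpoints.
Centre = midpoint = (-2, -2.5); r² = |AB|²/4 = 1109/4 = 277.25.
Diameter = 2r = 2√(277.25) ≈ 33.30.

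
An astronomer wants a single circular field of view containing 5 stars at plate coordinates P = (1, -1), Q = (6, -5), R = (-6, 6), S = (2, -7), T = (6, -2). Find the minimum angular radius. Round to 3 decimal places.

A smallest enclosing disk is always determined by at most three of the input points on its boundary.
The farthest pair is Q–R with squared distance 265. The circle on this segment as diameter has centre (0, 0.5) and r² = 265/4 = 66.25.
Check P: distance² to centre = 3.25 ≤ 66.25, so it lies inside.
All remaining points lie in this disk, and no smaller disk contains both endpoints, so this is the minimum enclosing circle.
r = √(66.25) ≈ 8.139.

8.139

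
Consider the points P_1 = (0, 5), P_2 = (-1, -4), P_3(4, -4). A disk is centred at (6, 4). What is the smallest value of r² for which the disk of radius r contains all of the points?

113

The required radius is the distance from (6, 4) to the farthest point.
Squared distances: 37, 113, 68.
Maximum is 113, attained at P_2.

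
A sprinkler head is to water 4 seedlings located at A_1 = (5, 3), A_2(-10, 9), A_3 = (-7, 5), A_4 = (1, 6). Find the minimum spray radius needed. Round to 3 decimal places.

8.078

By Welzl's lemma the MEC is supported by two points (diametrically opposite) or three points (on a circumcircle).
The farthest pair is A_1–A_2 with squared distance 261. The circle on this segment as diameter has centre (-2.5, 6) and r² = 261/4 = 65.25.
Check A_3: distance² to centre = 21.25 ≤ 65.25, so it lies inside.
All remaining points lie in this disk, and no smaller disk contains both endpoints, so this is the minimum enclosing circle.
r = √(65.25) ≈ 8.078.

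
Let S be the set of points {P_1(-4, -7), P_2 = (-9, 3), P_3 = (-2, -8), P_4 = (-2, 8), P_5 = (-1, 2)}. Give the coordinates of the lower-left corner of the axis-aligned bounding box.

(-9, -8)

x-range [-9, -1], y-range [-8, 8].
The lower-left corner is (-9, -8).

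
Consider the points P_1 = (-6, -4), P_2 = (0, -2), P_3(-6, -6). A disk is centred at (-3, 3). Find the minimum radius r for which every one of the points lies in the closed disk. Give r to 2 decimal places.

The required radius is the distance from (-3, 3) to the farthest point.
Squared distances: 58, 34, 90.
Maximum is 90, attained at P_3.
r = √90 ≈ 9.49.

9.49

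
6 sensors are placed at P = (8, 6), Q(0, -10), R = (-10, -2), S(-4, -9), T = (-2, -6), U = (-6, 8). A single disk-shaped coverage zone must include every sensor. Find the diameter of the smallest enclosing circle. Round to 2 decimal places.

The minimum enclosing circle is determined by three boundary points: P, Q, R.
Their circumcentre is (-1/7, 1/14) with r² = 19885/196.
The farthest remaining point S is at distance² 19045/196 ≤ 19885/196.
Diameter = 2r = 2√(19885/196) ≈ 20.14.

20.14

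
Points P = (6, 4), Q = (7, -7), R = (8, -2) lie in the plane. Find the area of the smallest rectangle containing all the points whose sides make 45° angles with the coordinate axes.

In coordinates u = x + y, v = x − y the rectangle is axis-aligned; the map (x,y)→(u,v) scales areas by 2.
u-values: 10, 0, 6; range = 10 − 0 = 10.
v-values: 2, 14, 10; range = 14 − 2 = 12.
Area = (10 × 12) / 2 = 60.

60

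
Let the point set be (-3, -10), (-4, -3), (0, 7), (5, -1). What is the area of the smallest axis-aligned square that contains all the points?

The bounding box has width 9 and height 17.
An axis-aligned square enclosing the set must have side ≥ max(width, height).
So the minimum side is max(9, 17) = 17.
Area = 17² = 289.

289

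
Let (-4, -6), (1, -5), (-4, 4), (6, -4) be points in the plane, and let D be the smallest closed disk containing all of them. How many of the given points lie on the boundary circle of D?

By Welzl's lemma the MEC is supported by two points (diametrically opposite) or three points (on a circumcircle).
The minimum enclosing circle is determined by three boundary points: (-4, -6), (-4, 4), (6, -4).
Their circumcentre is (0.2, -1) with r² = 42.64.
The farthest remaining point (1, -5) is at distance² 16.64 ≤ 42.64.
The points at distance exactly r from the centre are (-4, -6), (-4, 4), (6, -4) — 3 points.

3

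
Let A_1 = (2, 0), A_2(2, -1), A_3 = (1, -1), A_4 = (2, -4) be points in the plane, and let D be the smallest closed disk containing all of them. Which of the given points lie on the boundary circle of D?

A_1, A_4

The minimum enclosing circle of a finite set is fixed by two of the points (as a diameter) or three (as a circumcircle).
The farthest pair is A_1–A_4 with squared distance 16. The circle on this segment as diameter has centre (2, -2) and r² = 16/4 = 4.
Check A_2: distance² to centre = 1 ≤ 4, so it lies inside.
All remaining points lie in this disk, and no smaller disk contains both endpoints, so this is the minimum enclosing circle.
The points at distance exactly r from the centre are A_1, A_4 — 2 points.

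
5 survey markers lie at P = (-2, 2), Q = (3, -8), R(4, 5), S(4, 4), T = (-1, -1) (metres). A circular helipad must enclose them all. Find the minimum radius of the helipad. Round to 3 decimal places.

6.519

The farthest pair is Q–R with squared distance 170. The circle on this segment as diameter has centre (3.5, -1.5) and r² = 170/4 = 42.5.
Check P: distance² to centre = 42.5 ≤ 42.5, so it lies inside.
All remaining points lie in this disk, and no smaller disk contains both endpoints, so this is the minimum enclosing circle.
r = √(42.5) ≈ 6.519.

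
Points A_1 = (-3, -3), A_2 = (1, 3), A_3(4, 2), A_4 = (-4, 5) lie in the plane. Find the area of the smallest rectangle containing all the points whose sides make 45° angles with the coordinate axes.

66

In coordinates u = x + y, v = x − y the rectangle is axis-aligned; the map (x,y)→(u,v) scales areas by 2.
u-values: -6, 4, 6, 1; range = 6 − (-6) = 12.
v-values: 0, -2, 2, -9; range = 2 − (-9) = 11.
Area = (12 × 11) / 2 = 66.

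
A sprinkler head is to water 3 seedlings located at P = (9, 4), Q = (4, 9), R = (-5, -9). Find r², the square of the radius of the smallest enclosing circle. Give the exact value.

1825/18

Side lengths²: PQ² = 50, PR² = 365, QR² = 405.
Since QR² = 405 < 365 + 50 = 415, the triangle is acute, so the smallest enclosing circle is the circumcircle.
Circumcentre = (-1/6, -1/6), r² = 1825/18.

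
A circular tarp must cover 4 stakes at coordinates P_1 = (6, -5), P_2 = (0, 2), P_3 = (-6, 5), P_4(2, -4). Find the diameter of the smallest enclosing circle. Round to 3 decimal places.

15.620

The minimum enclosing circle of a finite set is fixed by two of the points (as a diameter) or three (as a circumcircle).
The farthest pair is P_1–P_3 with squared distance 244. The circle on this segment as diameter has centre (0, 0) and r² = 244/4 = 61.
Check P_2: distance² to centre = 4 ≤ 61, so it lies inside.
All remaining points lie in this disk, and no smaller disk contains both endpoints, so this is the minimum enclosing circle.
Diameter = 2r = 2√61 ≈ 15.620.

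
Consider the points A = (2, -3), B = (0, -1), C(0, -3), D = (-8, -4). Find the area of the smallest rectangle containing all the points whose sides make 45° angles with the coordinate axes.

49.5

In coordinates u = x + y, v = x − y the rectangle is axis-aligned; the map (x,y)→(u,v) scales areas by 2.
u-values: -1, -1, -3, -12; range = -1 − (-12) = 11.
v-values: 5, 1, 3, -4; range = 5 − (-4) = 9.
Area = (11 × 9) / 2 = 49.5.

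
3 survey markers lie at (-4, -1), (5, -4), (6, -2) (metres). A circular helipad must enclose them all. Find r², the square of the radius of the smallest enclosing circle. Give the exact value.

25.25

Call the three points A, B, C in the order given.
Side lengths²: AB² = 90, AC² = 101, BC² = 5.
Since AC² = 101 ≥ 90 + 5 = 95, the angle opposite AC is not acute, so the smallest enclosing circle has AC as diameter.
Centre = midpoint of AC = (1, -1.5), r² = 101/4 = 25.25.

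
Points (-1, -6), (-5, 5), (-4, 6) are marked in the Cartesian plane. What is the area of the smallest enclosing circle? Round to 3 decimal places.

Call the three points A, B, C in the order given.
Side lengths²: AB² = 137, AC² = 153, BC² = 2.
Since AC² = 153 ≥ 137 + 2 = 139, the angle opposite AC is not acute, so the smallest enclosing circle has AC as diameter.
Centre = midpoint of AC = (-2.5, 0), r² = 153/4 = 38.25.
Area = π·r² = π·38.25 ≈ 120.166.

120.166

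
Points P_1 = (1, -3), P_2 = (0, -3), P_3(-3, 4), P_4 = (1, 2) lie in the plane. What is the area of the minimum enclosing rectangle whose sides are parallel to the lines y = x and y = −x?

33

In coordinates u = x + y, v = x − y the rectangle is axis-aligned; the map (x,y)→(u,v) scales areas by 2.
u-values: -2, -3, 1, 3; range = 3 − (-3) = 6.
v-values: 4, 3, -7, -1; range = 4 − (-7) = 11.
Area = (6 × 11) / 2 = 33.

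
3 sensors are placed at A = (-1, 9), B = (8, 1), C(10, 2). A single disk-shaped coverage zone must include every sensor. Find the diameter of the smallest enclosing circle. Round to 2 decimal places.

13.04

Side lengths²: AB² = 145, AC² = 170, BC² = 5.
Since AC² = 170 ≥ 145 + 5 = 150, the angle opposite AC is not acute, so the smallest enclosing circle has AC as diameter.
Centre = midpoint of AC = (4.5, 5.5), r² = 170/4 = 42.5.
Diameter = 2r = 2√(42.5) ≈ 13.04.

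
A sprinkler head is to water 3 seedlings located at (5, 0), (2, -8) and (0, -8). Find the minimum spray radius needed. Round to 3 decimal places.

4.717

Call the three points A, B, C in the order given.
Side lengths²: AB² = 73, AC² = 89, BC² = 4.
Since AC² = 89 ≥ 73 + 4 = 77, the angle opposite AC is not acute, so the smallest enclosing circle has AC as diameter.
Centre = midpoint of AC = (2.5, -4), r² = 89/4 = 22.25.
r = √(22.25) ≈ 4.717.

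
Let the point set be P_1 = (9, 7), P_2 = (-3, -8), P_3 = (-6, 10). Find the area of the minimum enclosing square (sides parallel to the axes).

The bounding box has width 15 and height 18.
An axis-aligned square enclosing the set must have side ≥ max(width, height).
So the minimum side is max(15, 18) = 18.
Area = 18² = 324.

324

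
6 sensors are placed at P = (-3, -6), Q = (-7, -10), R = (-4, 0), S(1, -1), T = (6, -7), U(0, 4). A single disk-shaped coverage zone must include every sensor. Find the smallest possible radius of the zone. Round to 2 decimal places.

8.13

By Welzl's lemma the MEC is supported by two points (diametrically opposite) or three points (on a circumcircle).
The minimum enclosing circle is determined by three boundary points: Q, T, U.
Their circumcentre is (-71/46, -183/46) with r² = 69865/1058.
The farthest remaining point R is at distance² 23129/1058 ≤ 69865/1058.
r = √(69865/1058) ≈ 8.13.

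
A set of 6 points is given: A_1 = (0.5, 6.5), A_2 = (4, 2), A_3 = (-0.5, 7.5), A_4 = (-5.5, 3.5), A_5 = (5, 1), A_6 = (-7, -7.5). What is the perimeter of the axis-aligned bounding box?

Width = max x − min x = 5 − (-7) = 12.
Height = max y − min y = 7.5 − (-7.5) = 15.
Perimeter = 2(12 + 15) = 54.

54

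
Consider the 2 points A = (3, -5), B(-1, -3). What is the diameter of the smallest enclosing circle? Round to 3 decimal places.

The smallest circle enclosing two points has them as diameter endpoints.
Centre = midpoint = (1, -4); r² = |AB|²/4 = 20/4 = 5.
Diameter = 2r = 2√5 ≈ 4.472.

4.472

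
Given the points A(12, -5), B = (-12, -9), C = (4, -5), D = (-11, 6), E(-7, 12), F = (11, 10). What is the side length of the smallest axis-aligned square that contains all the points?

The bounding box has width 24 and height 21.
An axis-aligned square enclosing the set must have side ≥ max(width, height).
So the minimum side is max(24, 21) = 24.

24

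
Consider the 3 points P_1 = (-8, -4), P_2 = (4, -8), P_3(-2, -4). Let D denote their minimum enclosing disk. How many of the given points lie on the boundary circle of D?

Side lengths²: P_1P_2² = 160, P_1P_3² = 36, P_2P_3² = 52.
Since P_1P_2² = 160 ≥ 52 + 36 = 88, the angle opposite P_1P_2 is not acute, so the smallest enclosing circle has P_1P_2 as diameter.
Centre = midpoint of P_1P_2 = (-2, -6), r² = 160/4 = 40.
The points at distance exactly r from the centre are P_1, P_2 — 2 points.

2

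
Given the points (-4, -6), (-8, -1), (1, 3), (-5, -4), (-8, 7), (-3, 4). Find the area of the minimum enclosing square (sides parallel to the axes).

The bounding box has width 9 and height 13.
An axis-aligned square enclosing the set must have side ≥ max(width, height).
So the minimum side is max(9, 13) = 13.
Area = 13² = 169.

169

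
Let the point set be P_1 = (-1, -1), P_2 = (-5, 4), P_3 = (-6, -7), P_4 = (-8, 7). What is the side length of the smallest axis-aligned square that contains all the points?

The bounding box has width 7 and height 14.
An axis-aligned square enclosing the set must have side ≥ max(width, height).
So the minimum side is max(7, 14) = 14.

14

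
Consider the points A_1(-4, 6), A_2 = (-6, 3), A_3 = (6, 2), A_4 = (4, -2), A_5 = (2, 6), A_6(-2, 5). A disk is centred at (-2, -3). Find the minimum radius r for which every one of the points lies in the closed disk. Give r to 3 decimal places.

The required radius is the distance from (-2, -3) to the farthest point.
Squared distances: 85, 52, 89, 37, 97, 64.
Maximum is 97, attained at A_5.
r = √97 ≈ 9.849.

9.849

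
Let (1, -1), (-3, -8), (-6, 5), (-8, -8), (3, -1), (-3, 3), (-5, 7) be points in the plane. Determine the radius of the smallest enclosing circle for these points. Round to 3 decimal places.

A smallest enclosing disk is always determined by at most three of the input points on its boundary.
The minimum enclosing circle is determined by three boundary points: (-8, -8), (3, -1), (-5, 7).
Their circumcentre is (-29/6, -5/6) with r² = 1105/18.
The farthest remaining point (-3, -8) is at distance² 985/18 ≤ 1105/18.
r = √(1105/18) ≈ 7.835.

7.835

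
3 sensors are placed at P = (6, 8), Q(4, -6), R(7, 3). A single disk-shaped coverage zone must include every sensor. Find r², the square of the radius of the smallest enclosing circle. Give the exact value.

50

Side lengths²: PQ² = 200, PR² = 26, QR² = 90.
Since PQ² = 200 ≥ 90 + 26 = 116, the angle opposite PQ is not acute, so the smallest enclosing circle has PQ as diameter.
Centre = midpoint of PQ = (5, 1), r² = 200/4 = 50.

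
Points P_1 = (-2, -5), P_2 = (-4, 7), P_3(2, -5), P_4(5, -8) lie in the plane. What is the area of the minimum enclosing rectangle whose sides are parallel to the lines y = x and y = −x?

In coordinates u = x + y, v = x − y the rectangle is axis-aligned; the map (x,y)→(u,v) scales areas by 2.
u-values: -7, 3, -3, -3; range = 3 − (-7) = 10.
v-values: 3, -11, 7, 13; range = 13 − (-11) = 24.
Area = (10 × 24) / 2 = 120.

120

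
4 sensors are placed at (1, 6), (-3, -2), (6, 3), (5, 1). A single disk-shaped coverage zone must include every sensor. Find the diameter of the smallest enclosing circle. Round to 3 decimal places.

A smallest enclosing disk is always determined by at most three of the input points on its boundary.
The minimum enclosing circle is determined by three boundary points: (1, 6), (-3, -2), (6, 3).
Their circumcentre is (17/13, 11/13) with r² = 4505/169.
The farthest remaining point (5, 1) is at distance² 2308/169 ≤ 4505/169.
Diameter = 2r = 2√(4505/169) ≈ 10.326.

10.326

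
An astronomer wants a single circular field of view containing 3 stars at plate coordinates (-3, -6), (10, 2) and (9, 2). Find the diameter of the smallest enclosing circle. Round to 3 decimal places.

Call the three points A, B, C in the order given.
Side lengths²: AB² = 233, AC² = 208, BC² = 1.
Since AB² = 233 ≥ 208 + 1 = 209, the angle opposite AB is not acute, so the smallest enclosing circle has AB as diameter.
Centre = midpoint of AB = (3.5, -2), r² = 233/4 = 58.25.
Diameter = 2r = 2√(58.25) ≈ 15.264.

15.264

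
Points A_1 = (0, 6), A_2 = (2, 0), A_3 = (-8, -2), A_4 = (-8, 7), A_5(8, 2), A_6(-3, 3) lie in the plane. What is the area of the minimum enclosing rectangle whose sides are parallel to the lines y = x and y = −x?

210

In coordinates u = x + y, v = x − y the rectangle is axis-aligned; the map (x,y)→(u,v) scales areas by 2.
u-values: 6, 2, -10, -1, 10, 0; range = 10 − (-10) = 20.
v-values: -6, 2, -6, -15, 6, -6; range = 6 − (-15) = 21.
Area = (20 × 21) / 2 = 210.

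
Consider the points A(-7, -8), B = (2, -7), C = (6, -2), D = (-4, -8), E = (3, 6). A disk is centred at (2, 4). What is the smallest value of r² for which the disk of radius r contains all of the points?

225

The required radius is the distance from (2, 4) to the farthest point.
Squared distances: 225, 121, 52, 180, 5.
Maximum is 225, attained at A.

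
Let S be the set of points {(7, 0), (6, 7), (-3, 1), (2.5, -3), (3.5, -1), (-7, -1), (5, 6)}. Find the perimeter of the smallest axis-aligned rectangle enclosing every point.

48

Width = max x − min x = 7 − (-7) = 14.
Height = max y − min y = 7 − (-3) = 10.
Perimeter = 2(14 + 10) = 48.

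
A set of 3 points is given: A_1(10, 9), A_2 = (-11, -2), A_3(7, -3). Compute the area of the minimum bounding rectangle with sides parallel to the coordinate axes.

252

x ranges over [-11, 10], width 21.
y ranges over [-3, 9], height 12.
Area = 21 × 12 = 252.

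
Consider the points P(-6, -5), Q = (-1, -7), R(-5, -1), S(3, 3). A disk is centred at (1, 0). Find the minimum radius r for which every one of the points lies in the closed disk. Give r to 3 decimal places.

The required radius is the distance from (1, 0) to the farthest point.
Squared distances: 74, 53, 37, 13.
Maximum is 74, attained at P.
r = √74 ≈ 8.602.

8.602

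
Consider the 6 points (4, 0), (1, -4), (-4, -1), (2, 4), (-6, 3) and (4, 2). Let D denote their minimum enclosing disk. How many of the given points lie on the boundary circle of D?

3

The minimum enclosing circle of a finite set is fixed by two of the points (as a diameter) or three (as a circumcircle).
The minimum enclosing circle is determined by three boundary points: (1, -4), (-6, 3), (4, 2).
Their circumcentre is (-7/6, 5/6) with r² = 505/18.
The farthest remaining point (4, 0) is at distance² 493/18 ≤ 505/18.
The points at distance exactly r from the centre are (1, -4), (-6, 3), (4, 2) — 3 points.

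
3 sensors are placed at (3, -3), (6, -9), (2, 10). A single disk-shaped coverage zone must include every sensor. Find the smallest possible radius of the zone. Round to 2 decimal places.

Call the three points A, B, C in the order given.
Side lengths²: AB² = 45, AC² = 170, BC² = 377.
Since BC² = 377 ≥ 170 + 45 = 215, the angle opposite BC is not acute, so the smallest enclosing circle has BC as diameter.
Centre = midpoint of BC = (4, 0.5), r² = 377/4 = 94.25.
r = √(94.25) ≈ 9.71.

9.71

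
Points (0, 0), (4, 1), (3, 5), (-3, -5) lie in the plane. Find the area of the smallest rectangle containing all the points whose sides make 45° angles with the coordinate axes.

In coordinates u = x + y, v = x − y the rectangle is axis-aligned; the map (x,y)→(u,v) scales areas by 2.
u-values: 0, 5, 8, -8; range = 8 − (-8) = 16.
v-values: 0, 3, -2, 2; range = 3 − (-2) = 5.
Area = (16 × 5) / 2 = 40.

40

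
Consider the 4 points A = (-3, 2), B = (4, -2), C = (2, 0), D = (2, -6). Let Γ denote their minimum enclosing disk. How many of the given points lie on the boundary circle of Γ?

A smallest enclosing disk is always determined by at most three of the input points on its boundary.
The farthest pair is A–D with squared distance 89. The circle on this segment as diameter has centre (-0.5, -2) and r² = 89/4 = 22.25.
Check B: distance² to centre = 20.25 ≤ 22.25, so it lies inside.
All remaining points lie in this disk, and no smaller disk contains both endpoints, so this is the minimum enclosing circle.
The points at distance exactly r from the centre are A, D — 2 points.

2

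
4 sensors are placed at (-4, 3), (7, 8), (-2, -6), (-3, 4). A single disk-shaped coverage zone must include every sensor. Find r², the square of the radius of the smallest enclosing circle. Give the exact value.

The minimum enclosing circle of a finite set is fixed by two of the points (as a diameter) or three (as a circumcircle).
The farthest pair is (7, 8)–(-2, -6) with squared distance 277. The circle on this segment as diameter has centre (2.5, 1) and r² = 277/4 = 69.25.
Check (-4, 3): distance² to centre = 46.25 ≤ 69.25, so it lies inside.
All remaining points lie in this disk, and no smaller disk contains both endpoints, so this is the minimum enclosing circle.

69.25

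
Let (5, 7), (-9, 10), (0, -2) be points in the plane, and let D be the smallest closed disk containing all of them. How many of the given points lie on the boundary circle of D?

Call the three points A, B, C in the order given.
Side lengths²: AB² = 205, AC² = 106, BC² = 225.
Since BC² = 225 < 205 + 106 = 311, the triangle is acute, so the smallest enclosing circle is the circumcircle.
Circumcentre = (-251/94, 505/94), r² = 271625/4418.
The points at distance exactly r from the centre are (5, 7), (-9, 10), (0, -2) — 3 points.

3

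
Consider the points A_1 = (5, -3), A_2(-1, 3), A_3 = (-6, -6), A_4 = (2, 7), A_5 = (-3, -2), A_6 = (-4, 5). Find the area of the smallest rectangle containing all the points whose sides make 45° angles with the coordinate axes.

178.5

In coordinates u = x + y, v = x − y the rectangle is axis-aligned; the map (x,y)→(u,v) scales areas by 2.
u-values: 2, 2, -12, 9, -5, 1; range = 9 − (-12) = 21.
v-values: 8, -4, 0, -5, -1, -9; range = 8 − (-9) = 17.
Area = (21 × 17) / 2 = 178.5.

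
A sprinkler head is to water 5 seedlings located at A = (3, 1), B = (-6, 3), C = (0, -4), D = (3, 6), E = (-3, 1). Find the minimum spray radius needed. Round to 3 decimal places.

5.637

The minimum enclosing circle of a finite set is fixed by two of the points (as a diameter) or three (as a circumcircle).
The minimum enclosing circle is determined by three boundary points: B, C, D.
Their circumcentre is (-29/54, 29/18) with r² = 46325/1458.
The farthest remaining point A is at distance² 18785/1458 ≤ 46325/1458.
r = √(46325/1458) ≈ 5.637.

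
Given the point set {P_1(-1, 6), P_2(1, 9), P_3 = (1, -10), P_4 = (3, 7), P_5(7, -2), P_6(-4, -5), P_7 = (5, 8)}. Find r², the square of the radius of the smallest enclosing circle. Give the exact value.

The farthest pair is P_2–P_3 with squared distance 361. The circle on this segment as diameter has centre (1, -0.5) and r² = 361/4 = 90.25.
Check P_1: distance² to centre = 46.25 ≤ 90.25, so it lies inside.
All remaining points lie in this disk, and no smaller disk contains both endpoints, so this is the minimum enclosing circle.

90.25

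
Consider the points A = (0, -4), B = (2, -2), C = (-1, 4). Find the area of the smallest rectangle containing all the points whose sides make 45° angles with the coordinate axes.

31.5

In coordinates u = x + y, v = x − y the rectangle is axis-aligned; the map (x,y)→(u,v) scales areas by 2.
u-values: -4, 0, 3; range = 3 − (-4) = 7.
v-values: 4, 4, -5; range = 4 − (-5) = 9.
Area = (7 × 9) / 2 = 31.5.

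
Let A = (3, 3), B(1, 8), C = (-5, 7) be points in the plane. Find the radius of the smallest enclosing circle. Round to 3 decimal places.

Side lengths²: AB² = 29, AC² = 80, BC² = 37.
Since AC² = 80 ≥ 37 + 29 = 66, the angle opposite AC is not acute, so the smallest enclosing circle has AC as diameter.
Centre = midpoint of AC = (-1, 5), r² = 80/4 = 20.
r = √20 ≈ 4.472.

4.472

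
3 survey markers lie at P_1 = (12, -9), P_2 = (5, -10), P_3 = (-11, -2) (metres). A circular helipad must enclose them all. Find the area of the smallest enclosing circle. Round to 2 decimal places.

Side lengths²: P_1P_2² = 50, P_1P_3² = 578, P_2P_3² = 320.
Since P_1P_3² = 578 ≥ 320 + 50 = 370, the angle opposite P_1P_3 is not acute, so the smallest enclosing circle has P_1P_3 as diameter.
Centre = midpoint of P_1P_3 = (0.5, -5.5), r² = 578/4 = 144.5.
Area = π·r² = π·144.5 ≈ 453.96.

453.96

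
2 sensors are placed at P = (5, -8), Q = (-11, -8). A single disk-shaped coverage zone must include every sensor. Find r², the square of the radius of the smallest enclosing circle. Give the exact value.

The smallest circle enclosing two points has them as diameter endpoints.
Centre = midpoint = (-3, -8); r² = |PQ|²/4 = 256/4 = 64.

64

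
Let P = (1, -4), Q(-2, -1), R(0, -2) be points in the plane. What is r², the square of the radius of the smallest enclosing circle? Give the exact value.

4.5

Side lengths²: PQ² = 18, PR² = 5, QR² = 5.
Since PQ² = 18 ≥ 5 + 5 = 10, the angle opposite PQ is not acute, so the smallest enclosing circle has PQ as diameter.
Centre = midpoint of PQ = (-0.5, -2.5), r² = 18/4 = 4.5.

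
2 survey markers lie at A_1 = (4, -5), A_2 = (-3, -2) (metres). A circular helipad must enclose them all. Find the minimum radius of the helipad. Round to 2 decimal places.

The smallest circle enclosing two points has them as diameter endpoints.
Centre = midpoint = (0.5, -3.5); r² = |A_1A_2|²/4 = 58/4 = 14.5.
r = √(14.5) ≈ 3.81.

3.81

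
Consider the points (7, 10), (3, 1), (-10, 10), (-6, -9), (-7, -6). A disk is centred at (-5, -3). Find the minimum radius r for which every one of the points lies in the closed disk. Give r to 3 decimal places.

The required radius is the distance from (-5, -3) to the farthest point.
Squared distances: 313, 80, 194, 37, 13.
Maximum is 313, attained at (7, 10).
r = √313 ≈ 17.692.

17.692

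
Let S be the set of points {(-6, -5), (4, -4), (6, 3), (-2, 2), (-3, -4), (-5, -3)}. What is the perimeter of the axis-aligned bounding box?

Width = max x − min x = 6 − (-6) = 12.
Height = max y − min y = 3 − (-5) = 8.
Perimeter = 2(12 + 8) = 40.

40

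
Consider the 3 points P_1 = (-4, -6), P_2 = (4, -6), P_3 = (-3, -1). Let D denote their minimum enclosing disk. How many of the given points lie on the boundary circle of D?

Side lengths²: P_1P_2² = 64, P_1P_3² = 26, P_2P_3² = 74.
Since P_2P_3² = 74 < 64 + 26 = 90, the triangle is acute, so the smallest enclosing circle is the circumcircle.
Circumcentre = (0, -4.2), r² = 19.24.
The points at distance exactly r from the centre are P_1, P_2, P_3 — 3 points.

3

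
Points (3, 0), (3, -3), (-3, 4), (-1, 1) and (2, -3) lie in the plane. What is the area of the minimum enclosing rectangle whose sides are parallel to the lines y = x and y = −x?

26

In coordinates u = x + y, v = x − y the rectangle is axis-aligned; the map (x,y)→(u,v) scales areas by 2.
u-values: 3, 0, 1, 0, -1; range = 3 − (-1) = 4.
v-values: 3, 6, -7, -2, 5; range = 6 − (-7) = 13.
Area = (4 × 13) / 2 = 26.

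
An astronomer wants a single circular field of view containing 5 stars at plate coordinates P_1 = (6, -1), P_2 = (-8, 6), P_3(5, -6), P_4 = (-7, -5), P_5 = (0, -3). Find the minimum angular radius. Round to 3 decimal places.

8.846

The minimum enclosing circle of a finite set is fixed by two of the points (as a diameter) or three (as a circumcircle).
The farthest pair is P_2–P_3 with squared distance 313. The circle on this segment as diameter has centre (-1.5, 0) and r² = 313/4 = 78.25.
Check P_1: distance² to centre = 57.25 ≤ 78.25, so it lies inside.
All remaining points lie in this disk, and no smaller disk contains both endpoints, so this is the minimum enclosing circle.
r = √(78.25) ≈ 8.846.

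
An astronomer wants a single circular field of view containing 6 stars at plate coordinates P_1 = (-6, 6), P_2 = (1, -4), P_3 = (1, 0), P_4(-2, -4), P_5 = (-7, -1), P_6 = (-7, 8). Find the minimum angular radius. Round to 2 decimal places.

The farthest pair is P_2–P_6 with squared distance 208. The circle on this segment as diameter has centre (-3, 2) and r² = 208/4 = 52.
Check P_1: distance² to centre = 25 ≤ 52, so it lies inside.
All remaining points lie in this disk, and no smaller disk contains both endpoints, so this is the minimum enclosing circle.
r = √52 ≈ 7.21.

7.21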